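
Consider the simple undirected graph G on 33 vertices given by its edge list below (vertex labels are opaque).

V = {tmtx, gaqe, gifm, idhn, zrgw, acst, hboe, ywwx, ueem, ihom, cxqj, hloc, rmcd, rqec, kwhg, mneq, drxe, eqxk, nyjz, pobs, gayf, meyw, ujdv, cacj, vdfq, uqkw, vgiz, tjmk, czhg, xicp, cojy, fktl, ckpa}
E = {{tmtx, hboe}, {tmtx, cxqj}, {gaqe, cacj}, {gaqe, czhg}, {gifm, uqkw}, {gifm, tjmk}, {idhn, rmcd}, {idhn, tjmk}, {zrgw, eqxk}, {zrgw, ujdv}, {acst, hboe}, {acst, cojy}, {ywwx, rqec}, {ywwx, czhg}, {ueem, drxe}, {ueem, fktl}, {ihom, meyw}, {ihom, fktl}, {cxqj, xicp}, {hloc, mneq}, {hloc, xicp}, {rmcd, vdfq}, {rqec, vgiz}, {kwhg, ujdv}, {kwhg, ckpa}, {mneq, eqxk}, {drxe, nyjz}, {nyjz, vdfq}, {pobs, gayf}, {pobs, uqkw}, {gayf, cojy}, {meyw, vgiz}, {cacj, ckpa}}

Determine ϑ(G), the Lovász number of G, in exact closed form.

33*cos(pi/33)/(cos(pi/33) + 1)

deg(acst) = 2; N(acst) = {hboe, cojy}.
Vertex eqxk has 2 neighbors: zrgw, mneq.
Vertex gayf has 2 neighbors: pobs, cojy.
N(uqkw) = {gifm, pobs}, |N(uqkw)| = 2.
G on 33 vertices is 2-regular; a single 33-cycle (edge-transitive).
A has 17 distinct eigenvalues ≈ [2.0, 1.9639, 1.8567, 1.6825, 1.4475, 1.1601, 0.8308, 0.4715, 0.0952, -0.2846, -0.6541, -1.0, -1.3097, -1.5721, -1.7777, -1.919, -1.9909].
With N=33: ϑ(G) = 33·(-(-1)*2*cos(pi/33))/(2−(-2*cos(pi/33))) = 33*cos(pi/33)/(cos(pi/33) + 1).
≈ 16.4626 (to 4 d.p.).
α=16, χ(Ḡ)=17; ϑ=33*cos(pi/33)/(cos(pi/33) + 1) lies between (both strict).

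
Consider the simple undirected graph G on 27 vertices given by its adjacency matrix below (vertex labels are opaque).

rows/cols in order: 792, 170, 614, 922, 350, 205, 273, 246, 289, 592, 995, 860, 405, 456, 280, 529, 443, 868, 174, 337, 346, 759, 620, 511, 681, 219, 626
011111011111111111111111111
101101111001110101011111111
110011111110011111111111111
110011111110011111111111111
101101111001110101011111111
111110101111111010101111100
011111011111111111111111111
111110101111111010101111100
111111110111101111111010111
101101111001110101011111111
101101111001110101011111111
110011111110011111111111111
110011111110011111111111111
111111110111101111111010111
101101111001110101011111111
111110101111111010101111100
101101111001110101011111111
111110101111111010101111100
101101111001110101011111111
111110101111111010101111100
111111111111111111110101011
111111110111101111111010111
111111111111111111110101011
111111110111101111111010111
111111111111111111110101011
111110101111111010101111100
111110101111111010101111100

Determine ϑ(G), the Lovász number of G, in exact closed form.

7

Vertex 456 has 23 neighbors: 792, 170, 614, 922, 350, 205, 273, 246, 592, 995, 860, 405, 280, 529, 443, 868, 174, 337, 346, 620, 681, 219, 626.
N(626) = {792, 170, 614, 922, 350, 273, 289, 592, 995, 860, 405, 456, 280, 443, 174, 346, 759, 620, 511, 681}, |N(626)| = 20.
deg(860) = 23; N(860) = {792, 170, 350, 205, 273, 246, 289, 592, 995, 456, 280, 529, 443, 868, 174, 337, 346, 759, 620, 511, 681, 219, 626}.
deg(337) = 20; N(337) = {792, 170, 614, 922, 350, 273, 289, 592, 995, 860, 405, 456, 280, 443, 174, 346, 759, 620, 511, 681}.
K_{7,7,4,4,3,2} (perfect); ϑ(G) = α(G) = max{7,7,4,4,3,2} = 7.
Numerically 7.00000.
7 ≤ 7 ≤ 7: collapsed.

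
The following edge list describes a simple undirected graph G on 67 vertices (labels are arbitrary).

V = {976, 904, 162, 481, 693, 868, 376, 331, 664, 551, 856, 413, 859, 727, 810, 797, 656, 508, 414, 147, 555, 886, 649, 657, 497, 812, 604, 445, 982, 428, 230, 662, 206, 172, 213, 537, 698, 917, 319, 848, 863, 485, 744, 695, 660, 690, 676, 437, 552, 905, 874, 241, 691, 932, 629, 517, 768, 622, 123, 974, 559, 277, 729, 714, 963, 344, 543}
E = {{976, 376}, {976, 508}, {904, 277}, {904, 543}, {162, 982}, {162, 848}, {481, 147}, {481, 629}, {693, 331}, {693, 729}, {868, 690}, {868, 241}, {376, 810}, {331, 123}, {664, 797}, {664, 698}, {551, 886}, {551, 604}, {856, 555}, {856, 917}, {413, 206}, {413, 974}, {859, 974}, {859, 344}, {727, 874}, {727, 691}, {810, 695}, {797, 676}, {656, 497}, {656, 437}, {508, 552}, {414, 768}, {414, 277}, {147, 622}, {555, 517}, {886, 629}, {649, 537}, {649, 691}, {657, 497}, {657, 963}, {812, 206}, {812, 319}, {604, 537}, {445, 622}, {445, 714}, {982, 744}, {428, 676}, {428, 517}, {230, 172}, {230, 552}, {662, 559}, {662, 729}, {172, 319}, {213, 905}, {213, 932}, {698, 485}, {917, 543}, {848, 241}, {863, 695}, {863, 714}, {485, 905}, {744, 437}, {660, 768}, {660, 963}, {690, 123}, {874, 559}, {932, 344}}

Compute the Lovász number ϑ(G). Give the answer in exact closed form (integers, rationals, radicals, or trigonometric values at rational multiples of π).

67*cos(pi/67)/(cos(pi/67) + 1)

Vertex 376 has 2 neighbors: 976, 810.
deg(517) = 2; N(517) = {555, 428}.
N(552) = {508, 230}, |N(552)| = 2.
Vertex 657 has 2 neighbors: 497, 963.
67-vertex 2-regular graph: this is C_{67}, the 67-cycle.
spec(A) ≈ [2.0, 1.99121, 1.96493, 1.92137, 1.86093, 1.78414, 1.69166, 1.58432, 1.46306, 1.32894, 1.18314, 1.02695, 0.86173, 0.68893, 0.51009, 0.32675, 0.14055, -0.04689, -0.23391, -0.41888, -0.60017, -0.77618, -0.94538, -1.10626, -1.25743, -1.39754, -1.52537, -1.6398, -1.73981, -1.82454, -1.89323, -1.94529, -1.98025, -1.9978] (distinct, 5 d.p.).
With N=67: ϑ(G) = 67·(-(-1)*2*cos(pi/67))/(2−(-2*cos(pi/67))) = 67*cos(pi/67)/(cos(pi/67) + 1).
Numerically 33.481579809.
33 ≤ 67*cos(pi/67)/(cos(pi/67) + 1) ≤ 34: both strict.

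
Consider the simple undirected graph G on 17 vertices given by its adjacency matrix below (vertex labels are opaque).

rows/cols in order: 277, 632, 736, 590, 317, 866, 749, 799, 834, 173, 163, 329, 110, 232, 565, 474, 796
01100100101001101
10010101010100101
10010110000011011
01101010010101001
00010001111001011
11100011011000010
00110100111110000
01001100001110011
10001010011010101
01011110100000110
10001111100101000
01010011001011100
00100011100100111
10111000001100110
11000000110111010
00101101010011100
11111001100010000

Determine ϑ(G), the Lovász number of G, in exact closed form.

Vertex 329 has 8 neighbors: 632, 590, 749, 799, 163, 110, 232, 565.
N(590) = {632, 736, 317, 749, 173, 329, 232, 796}, |N(590)| = 8.
N(866) = {277, 632, 736, 749, 799, 173, 163, 474}, |N(866)| = 8.
deg(796) = 8; N(796) = {277, 632, 736, 590, 317, 799, 834, 110}.
G on 17 vertices is 8-regular; SR(17,8,3,4) — a Paley graph.
The 3 distinct eigenvalues: [8.0, 1.5616, -2.5616].
With N=17: ϑ(G) = 17·(-(-sqrt(17)/2 - 1/2))/(8−(-sqrt(17)/2 - 1/2)) = sqrt(17).
ϑ(G) ≈ 4.12311.

sqrt(17)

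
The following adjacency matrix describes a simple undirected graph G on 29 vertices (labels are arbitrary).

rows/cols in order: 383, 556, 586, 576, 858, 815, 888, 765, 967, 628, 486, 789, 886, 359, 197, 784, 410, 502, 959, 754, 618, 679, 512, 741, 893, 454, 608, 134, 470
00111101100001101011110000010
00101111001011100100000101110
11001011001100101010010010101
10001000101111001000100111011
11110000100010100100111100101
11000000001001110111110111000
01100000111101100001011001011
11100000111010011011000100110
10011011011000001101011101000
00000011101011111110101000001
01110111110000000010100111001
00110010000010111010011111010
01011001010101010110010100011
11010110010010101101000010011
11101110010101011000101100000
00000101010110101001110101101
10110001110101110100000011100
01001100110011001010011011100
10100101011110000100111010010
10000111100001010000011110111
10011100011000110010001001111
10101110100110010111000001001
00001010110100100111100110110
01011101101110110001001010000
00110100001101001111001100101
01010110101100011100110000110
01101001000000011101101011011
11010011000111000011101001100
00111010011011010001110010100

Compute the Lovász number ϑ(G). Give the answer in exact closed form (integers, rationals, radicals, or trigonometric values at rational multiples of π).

sqrt(29)

deg(967) = 14; N(967) = {383, 576, 858, 888, 765, 628, 486, 410, 502, 754, 679, 512, 741, 454}.
Vertex 765 has 14 neighbors: 383, 556, 586, 967, 628, 486, 886, 784, 410, 959, 754, 741, 608, 134.
N(784) = {815, 765, 628, 789, 886, 197, 410, 754, 618, 679, 741, 454, 608, 470}, |N(784)| = 14.
Vertex 586 has 14 neighbors: 383, 556, 858, 888, 765, 486, 789, 197, 410, 959, 679, 893, 608, 470.
deg(v) = 14 for all v (|V|=29); strongly regular (29,14,6,7).
Distinct eigenvalues (to 6 d.p.): [14.0, 2.192582, -3.192582].
ϑ = −N·λ_min/(λ_max−λ_min) = −29·(-sqrt(29)/2 - 1/2)/(14−(-sqrt(29)/2 - 1/2)) = sqrt(29).
Numerically 5.3851648.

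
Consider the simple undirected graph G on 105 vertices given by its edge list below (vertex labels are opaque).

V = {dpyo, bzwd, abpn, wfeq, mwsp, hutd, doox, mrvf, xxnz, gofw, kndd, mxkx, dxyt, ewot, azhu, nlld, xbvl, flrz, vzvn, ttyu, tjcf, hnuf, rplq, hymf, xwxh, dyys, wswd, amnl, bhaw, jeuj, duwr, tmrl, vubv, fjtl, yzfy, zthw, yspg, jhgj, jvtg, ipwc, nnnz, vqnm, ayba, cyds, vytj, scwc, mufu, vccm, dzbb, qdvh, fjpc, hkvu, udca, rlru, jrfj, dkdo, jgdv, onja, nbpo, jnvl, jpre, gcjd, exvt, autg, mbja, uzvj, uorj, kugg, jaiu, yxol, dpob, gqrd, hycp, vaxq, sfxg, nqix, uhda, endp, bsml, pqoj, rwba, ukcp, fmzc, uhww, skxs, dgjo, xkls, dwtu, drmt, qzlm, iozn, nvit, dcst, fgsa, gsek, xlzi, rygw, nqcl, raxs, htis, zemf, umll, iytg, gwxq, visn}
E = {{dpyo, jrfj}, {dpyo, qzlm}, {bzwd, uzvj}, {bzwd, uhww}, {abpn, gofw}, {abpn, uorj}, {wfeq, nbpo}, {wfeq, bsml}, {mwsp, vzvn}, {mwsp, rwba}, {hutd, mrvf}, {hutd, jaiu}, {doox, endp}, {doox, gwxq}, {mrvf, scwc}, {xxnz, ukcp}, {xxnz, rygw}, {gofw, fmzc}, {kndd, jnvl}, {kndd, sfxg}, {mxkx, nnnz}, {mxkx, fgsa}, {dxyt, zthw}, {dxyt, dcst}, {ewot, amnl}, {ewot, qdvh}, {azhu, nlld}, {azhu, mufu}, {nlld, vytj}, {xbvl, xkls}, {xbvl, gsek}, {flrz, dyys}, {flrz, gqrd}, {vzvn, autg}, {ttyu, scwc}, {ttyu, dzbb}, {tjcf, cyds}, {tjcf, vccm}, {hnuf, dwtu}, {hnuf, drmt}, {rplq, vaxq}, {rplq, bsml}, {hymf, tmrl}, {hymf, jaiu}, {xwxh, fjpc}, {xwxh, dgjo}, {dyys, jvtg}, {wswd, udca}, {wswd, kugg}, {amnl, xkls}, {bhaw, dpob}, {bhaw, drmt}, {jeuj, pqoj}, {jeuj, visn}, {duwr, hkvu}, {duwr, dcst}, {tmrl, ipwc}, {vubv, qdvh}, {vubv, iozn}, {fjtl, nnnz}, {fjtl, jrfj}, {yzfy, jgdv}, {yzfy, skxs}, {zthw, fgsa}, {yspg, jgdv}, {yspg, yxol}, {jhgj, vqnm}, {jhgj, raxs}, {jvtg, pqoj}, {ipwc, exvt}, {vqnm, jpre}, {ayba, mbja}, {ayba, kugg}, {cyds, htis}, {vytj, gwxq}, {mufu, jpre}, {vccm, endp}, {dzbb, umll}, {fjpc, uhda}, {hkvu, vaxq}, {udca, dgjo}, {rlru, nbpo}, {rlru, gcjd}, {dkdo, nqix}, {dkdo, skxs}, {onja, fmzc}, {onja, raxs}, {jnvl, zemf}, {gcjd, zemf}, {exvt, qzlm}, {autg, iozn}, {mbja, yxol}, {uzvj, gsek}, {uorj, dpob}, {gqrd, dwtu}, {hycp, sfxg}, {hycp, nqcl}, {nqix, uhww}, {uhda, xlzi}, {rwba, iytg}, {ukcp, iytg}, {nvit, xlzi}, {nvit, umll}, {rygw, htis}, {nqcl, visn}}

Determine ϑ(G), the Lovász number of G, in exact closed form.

105*cos(pi/105)/(cos(pi/105) + 1)

N(zthw) = {dxyt, fgsa}, |N(zthw)| = 2.
N(udca) = {wswd, dgjo}, |N(udca)| = 2.
Vertex kndd has 2 neighbors: jnvl, sfxg.
deg(yxol) = 2; N(yxol) = {yspg, mbja}.
2-regular, N=105; this is C_{105}, the 105-cycle.
A has 53 distinct eigenvalues ≈ [2.0, 1.99642, 1.985694, 1.967859, 1.94298, 1.911146, 1.87247, 1.827091, 1.775172, 1.716898, 1.652478, 1.582142, 1.506143, 1.424752, 1.338261, 1.24698, 1.151234, 1.051368, 0.947737, 0.840714, 0.730682, 0.618034, 0.503174, 0.386512, 0.268467, 0.14946, 0.029919, -0.08973, -0.209057, -0.327636, -0.445042, -0.560855, -0.67466, -0.78605, -0.894626, -1.0, -1.101794, -1.199644, -1.293199, -1.382125, -1.466104, -1.544834, -1.618034, -1.685442, -1.746816, -1.801938, -1.850609, -1.892655, -1.927926, -1.956295, -1.977662, -1.991949, -1.999105].
λ_max=2, λ_min=-2*cos(pi/105); ϑ = −105·λ_min/(λ_max−λ_min) = 105*cos(pi/105)/(cos(pi/105) + 1).
≈ 52.488248718 (to 9 d.p.).
Check 52 ≤ 105*cos(pi/105)/(cos(pi/105) + 1) ≤ 53: both strict.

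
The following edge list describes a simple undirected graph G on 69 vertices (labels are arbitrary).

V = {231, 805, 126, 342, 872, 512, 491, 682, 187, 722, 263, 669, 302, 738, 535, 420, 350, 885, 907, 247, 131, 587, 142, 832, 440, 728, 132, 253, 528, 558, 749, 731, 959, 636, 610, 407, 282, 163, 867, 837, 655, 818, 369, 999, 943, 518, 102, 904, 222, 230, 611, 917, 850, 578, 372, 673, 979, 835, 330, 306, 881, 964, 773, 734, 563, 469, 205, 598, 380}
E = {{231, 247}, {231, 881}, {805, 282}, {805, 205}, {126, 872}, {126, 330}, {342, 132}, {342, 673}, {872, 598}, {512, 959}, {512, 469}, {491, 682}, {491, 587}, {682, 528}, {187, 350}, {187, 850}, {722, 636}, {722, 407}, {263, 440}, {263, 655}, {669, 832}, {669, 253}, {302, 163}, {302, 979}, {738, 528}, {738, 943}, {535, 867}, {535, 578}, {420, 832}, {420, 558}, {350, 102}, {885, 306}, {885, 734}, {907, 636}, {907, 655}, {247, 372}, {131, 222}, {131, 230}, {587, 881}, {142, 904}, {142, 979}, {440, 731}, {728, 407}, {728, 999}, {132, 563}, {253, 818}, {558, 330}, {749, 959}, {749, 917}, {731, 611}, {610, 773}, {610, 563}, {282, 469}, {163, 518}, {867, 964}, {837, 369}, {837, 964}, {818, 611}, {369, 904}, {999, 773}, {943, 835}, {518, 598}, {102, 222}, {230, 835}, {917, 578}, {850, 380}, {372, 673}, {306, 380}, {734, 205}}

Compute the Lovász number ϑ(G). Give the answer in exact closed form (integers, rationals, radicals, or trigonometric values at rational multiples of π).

69*cos(pi/69)/(cos(pi/69) + 1)

Vertex 832 has 2 neighbors: 669, 420.
Vertex 611 has 2 neighbors: 731, 818.
deg(558) = 2; N(558) = {420, 330}.
Vertex 205 has 2 neighbors: 805, 734.
2-regular, N=69; a single 69-cycle (edge-transitive).
spec(A) ≈ [2.0, 1.992, 1.967, 1.926, 1.869, 1.796, 1.709, 1.607, 1.492, 1.365, 1.227, 1.078, 0.92, 0.755, 0.583, 0.407, 0.227, 0.046, -0.136, -0.317, -0.496, -0.67, -0.838, -1.0, -1.153, -1.297, -1.43, -1.551, -1.66, -1.754, -1.834, -1.899, -1.948, -1.981, -1.998] (distinct, 3 d.p.).
Lovász: ϑ = −69(-2*cos(pi/69))/(2+-(-1)*2*cos(pi/69)) = 69*cos(pi/69)/(cos(pi/69) + 1).
Numerically 34.482114.
34 ≤ 69*cos(pi/69)/(cos(pi/69) + 1) ≤ 35: both strict.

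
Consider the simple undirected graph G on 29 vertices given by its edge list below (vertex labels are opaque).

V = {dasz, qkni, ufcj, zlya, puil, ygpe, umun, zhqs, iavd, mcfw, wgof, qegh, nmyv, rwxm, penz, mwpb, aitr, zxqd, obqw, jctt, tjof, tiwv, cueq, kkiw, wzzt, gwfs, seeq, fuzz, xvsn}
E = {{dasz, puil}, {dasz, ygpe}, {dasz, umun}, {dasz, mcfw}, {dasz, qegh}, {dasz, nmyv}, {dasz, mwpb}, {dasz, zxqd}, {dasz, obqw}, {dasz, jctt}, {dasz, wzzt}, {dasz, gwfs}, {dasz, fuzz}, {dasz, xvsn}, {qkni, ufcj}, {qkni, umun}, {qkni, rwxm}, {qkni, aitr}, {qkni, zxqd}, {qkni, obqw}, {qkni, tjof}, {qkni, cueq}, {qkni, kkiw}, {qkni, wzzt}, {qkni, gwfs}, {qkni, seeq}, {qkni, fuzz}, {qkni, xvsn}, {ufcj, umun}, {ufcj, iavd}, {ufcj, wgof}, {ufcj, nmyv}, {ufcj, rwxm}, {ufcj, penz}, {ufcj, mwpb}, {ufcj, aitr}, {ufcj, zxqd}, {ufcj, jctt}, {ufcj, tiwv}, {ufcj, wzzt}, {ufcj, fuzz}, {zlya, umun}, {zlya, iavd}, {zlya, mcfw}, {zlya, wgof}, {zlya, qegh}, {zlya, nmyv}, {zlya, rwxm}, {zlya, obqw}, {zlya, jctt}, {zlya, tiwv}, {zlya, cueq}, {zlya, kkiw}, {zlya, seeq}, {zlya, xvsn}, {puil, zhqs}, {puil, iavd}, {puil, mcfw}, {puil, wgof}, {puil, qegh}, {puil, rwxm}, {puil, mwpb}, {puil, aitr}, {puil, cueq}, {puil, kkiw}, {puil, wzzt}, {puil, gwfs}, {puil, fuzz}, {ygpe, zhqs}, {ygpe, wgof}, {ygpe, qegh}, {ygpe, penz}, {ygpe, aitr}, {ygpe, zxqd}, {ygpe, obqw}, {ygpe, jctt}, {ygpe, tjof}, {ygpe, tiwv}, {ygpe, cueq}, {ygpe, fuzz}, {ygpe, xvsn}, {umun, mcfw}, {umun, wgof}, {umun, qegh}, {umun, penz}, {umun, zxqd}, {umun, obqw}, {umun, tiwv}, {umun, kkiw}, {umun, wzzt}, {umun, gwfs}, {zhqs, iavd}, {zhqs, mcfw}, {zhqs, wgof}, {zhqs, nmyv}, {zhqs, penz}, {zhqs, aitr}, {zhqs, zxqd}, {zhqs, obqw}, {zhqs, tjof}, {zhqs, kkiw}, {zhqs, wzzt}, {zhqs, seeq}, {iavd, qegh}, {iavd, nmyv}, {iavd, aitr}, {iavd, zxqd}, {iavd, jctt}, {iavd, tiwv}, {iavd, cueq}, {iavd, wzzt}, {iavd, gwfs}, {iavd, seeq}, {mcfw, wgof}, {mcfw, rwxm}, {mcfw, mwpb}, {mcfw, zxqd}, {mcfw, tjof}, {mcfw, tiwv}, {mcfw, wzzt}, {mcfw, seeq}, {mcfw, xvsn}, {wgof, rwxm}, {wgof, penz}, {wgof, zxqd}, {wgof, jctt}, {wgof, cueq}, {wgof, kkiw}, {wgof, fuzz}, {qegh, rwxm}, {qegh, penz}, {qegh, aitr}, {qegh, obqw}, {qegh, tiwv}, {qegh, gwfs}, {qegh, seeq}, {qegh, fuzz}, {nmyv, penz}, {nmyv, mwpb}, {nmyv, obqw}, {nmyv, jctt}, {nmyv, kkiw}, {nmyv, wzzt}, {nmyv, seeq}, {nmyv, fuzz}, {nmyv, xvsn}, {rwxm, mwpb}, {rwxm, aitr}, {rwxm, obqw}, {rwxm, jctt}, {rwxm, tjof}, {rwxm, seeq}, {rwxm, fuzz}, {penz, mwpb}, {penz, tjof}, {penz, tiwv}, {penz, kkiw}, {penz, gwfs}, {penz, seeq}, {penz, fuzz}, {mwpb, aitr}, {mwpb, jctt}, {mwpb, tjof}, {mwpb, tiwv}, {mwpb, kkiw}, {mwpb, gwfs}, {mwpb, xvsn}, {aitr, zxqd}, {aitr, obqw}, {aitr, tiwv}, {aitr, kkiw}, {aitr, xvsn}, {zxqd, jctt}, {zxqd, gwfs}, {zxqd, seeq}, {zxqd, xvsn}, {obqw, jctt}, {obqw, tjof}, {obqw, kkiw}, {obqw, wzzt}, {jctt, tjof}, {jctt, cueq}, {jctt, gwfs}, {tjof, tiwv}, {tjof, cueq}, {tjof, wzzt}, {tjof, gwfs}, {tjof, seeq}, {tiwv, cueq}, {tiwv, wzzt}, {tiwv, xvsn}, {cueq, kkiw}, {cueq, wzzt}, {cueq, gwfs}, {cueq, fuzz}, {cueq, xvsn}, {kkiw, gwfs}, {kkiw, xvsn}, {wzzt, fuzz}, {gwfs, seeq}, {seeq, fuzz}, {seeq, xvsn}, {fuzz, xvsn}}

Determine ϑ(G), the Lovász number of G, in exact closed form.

sqrt(29)

N(puil) = {dasz, zhqs, iavd, mcfw, wgof, qegh, rwxm, mwpb, aitr, cueq, kkiw, wzzt, gwfs, fuzz}, |N(puil)| = 14.
Vertex ygpe has 14 neighbors: dasz, zhqs, wgof, qegh, penz, aitr, zxqd, obqw, jctt, tjof, tiwv, cueq, fuzz, xvsn.
Vertex obqw has 14 neighbors: dasz, qkni, zlya, ygpe, umun, zhqs, qegh, nmyv, rwxm, aitr, jctt, tjof, kkiw, wzzt.
Vertex tiwv has 14 neighbors: ufcj, zlya, ygpe, umun, iavd, mcfw, qegh, penz, mwpb, aitr, tjof, cueq, wzzt, xvsn.
14-regular, N=29; Paley(29): SR with (k,λ,μ)=(14,6,7).
The 3 distinct eigenvalues: [14.0, 2.19258, -3.19258].
With N=29: ϑ(G) = 29·(-(-sqrt(29)/2 - 1/2))/(14−(-sqrt(29)/2 - 1/2)) = sqrt(29).
≈ 5.38516 (to 5 d.p.).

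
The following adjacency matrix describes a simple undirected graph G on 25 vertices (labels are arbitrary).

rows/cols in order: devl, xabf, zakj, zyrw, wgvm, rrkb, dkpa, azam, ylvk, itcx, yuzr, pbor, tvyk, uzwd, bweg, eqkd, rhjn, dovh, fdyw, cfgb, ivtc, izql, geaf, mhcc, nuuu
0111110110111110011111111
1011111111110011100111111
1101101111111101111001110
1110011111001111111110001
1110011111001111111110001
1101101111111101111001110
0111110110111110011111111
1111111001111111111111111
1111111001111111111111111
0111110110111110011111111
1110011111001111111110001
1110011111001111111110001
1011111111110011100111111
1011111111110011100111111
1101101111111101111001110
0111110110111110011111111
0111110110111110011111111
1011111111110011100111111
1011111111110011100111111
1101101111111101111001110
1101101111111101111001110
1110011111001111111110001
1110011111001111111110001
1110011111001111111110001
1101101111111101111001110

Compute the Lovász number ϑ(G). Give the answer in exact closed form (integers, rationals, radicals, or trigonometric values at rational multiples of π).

7

Vertex uzwd has 20 neighbors: devl, zakj, zyrw, wgvm, rrkb, dkpa, azam, ylvk, itcx, yuzr, pbor, bweg, eqkd, rhjn, cfgb, ivtc, izql, geaf, mhcc, nuuu.
Vertex eqkd has 20 neighbors: xabf, zakj, zyrw, wgvm, rrkb, azam, ylvk, yuzr, pbor, tvyk, uzwd, bweg, dovh, fdyw, cfgb, ivtc, izql, geaf, mhcc, nuuu.
Vertex rhjn has 20 neighbors: xabf, zakj, zyrw, wgvm, rrkb, azam, ylvk, yuzr, pbor, tvyk, uzwd, bweg, dovh, fdyw, cfgb, ivtc, izql, geaf, mhcc, nuuu.
deg(fdyw) = 20; N(fdyw) = {devl, zakj, zyrw, wgvm, rrkb, dkpa, azam, ylvk, itcx, yuzr, pbor, bweg, eqkd, rhjn, cfgb, ivtc, izql, geaf, mhcc, nuuu}.
Complete 5-partite, parts [7, 6, 5, 5, 2]: perfect, ϑ = α = 7.
ϑ(G) ≈ 7.00000000.
Check 7 ≤ 7 ≤ 7: collapsed.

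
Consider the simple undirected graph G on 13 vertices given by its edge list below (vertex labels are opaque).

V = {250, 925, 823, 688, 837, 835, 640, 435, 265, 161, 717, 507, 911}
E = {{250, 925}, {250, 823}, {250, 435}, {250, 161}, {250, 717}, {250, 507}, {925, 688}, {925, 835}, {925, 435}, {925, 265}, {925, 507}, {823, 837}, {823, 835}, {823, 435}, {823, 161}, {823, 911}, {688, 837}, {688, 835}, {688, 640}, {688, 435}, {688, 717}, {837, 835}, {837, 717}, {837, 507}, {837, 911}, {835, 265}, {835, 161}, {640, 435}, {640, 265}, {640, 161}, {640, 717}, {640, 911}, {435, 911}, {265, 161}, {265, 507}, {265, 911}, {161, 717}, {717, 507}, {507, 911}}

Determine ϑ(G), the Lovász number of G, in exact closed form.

sqrt(13)

Vertex 507 has 6 neighbors: 250, 925, 837, 265, 717, 911.
N(837) = {823, 688, 835, 717, 507, 911}, |N(837)| = 6.
deg(717) = 6; N(717) = {250, 688, 837, 640, 161, 507}.
N(925) = {250, 688, 835, 435, 265, 507}, |N(925)| = 6.
deg(v) = 6 for all v (|V|=13); strongly regular (13,6,2,3).
Distinct eigenvalues (to 6 d.p.): [6.0, 1.302776, -2.302776].
Lovász: ϑ = −13(-sqrt(13)/2 - 1/2)/(6+-(-sqrt(13)/2 - 1/2)) = sqrt(13).
ϑ(G) ≈ 3.6056.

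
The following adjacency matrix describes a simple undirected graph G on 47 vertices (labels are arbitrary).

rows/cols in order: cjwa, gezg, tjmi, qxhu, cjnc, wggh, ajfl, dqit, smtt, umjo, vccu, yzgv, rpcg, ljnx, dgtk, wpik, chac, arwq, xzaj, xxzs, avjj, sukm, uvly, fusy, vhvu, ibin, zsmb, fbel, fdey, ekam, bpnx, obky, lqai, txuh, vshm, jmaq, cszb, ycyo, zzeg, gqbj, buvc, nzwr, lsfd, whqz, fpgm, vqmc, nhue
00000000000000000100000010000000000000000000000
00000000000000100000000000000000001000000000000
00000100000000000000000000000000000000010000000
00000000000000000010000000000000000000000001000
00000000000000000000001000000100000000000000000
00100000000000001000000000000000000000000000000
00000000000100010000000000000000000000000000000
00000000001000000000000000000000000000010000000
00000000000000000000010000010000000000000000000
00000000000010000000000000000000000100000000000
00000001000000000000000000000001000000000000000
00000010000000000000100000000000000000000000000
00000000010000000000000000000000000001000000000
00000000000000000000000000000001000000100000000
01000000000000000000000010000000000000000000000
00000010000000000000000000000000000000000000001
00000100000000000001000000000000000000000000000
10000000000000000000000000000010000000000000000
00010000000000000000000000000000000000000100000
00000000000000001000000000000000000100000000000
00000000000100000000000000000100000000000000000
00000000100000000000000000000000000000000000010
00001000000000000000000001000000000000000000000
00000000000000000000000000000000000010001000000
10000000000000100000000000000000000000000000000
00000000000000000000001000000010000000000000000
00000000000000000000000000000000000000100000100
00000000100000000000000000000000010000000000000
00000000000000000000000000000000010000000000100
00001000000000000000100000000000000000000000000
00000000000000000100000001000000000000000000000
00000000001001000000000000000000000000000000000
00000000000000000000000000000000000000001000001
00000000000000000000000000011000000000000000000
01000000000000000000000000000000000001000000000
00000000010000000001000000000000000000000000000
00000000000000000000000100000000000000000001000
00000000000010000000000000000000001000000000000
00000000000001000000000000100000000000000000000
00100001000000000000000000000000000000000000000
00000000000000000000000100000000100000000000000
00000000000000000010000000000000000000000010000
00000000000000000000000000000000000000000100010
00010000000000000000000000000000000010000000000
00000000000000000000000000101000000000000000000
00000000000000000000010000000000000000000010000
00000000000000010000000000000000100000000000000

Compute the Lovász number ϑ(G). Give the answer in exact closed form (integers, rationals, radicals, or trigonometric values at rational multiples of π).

Vertex ajfl has 2 neighbors: yzgv, wpik.
deg(smtt) = 2; N(smtt) = {sukm, fbel}.
Vertex bpnx has 2 neighbors: arwq, ibin.
N(fusy) = {cszb, buvc}, |N(fusy)| = 2.
47-vertex 2-regular graph: connected 2-regular on 47 ⇒ C_{47}.
Distinct eigenvalues (to 5 d.p.): [2.0, 1.98215, 1.92894, 1.8413, 1.7208, 1.5696, 1.39038, 1.18636, 0.96116, 0.71882, 0.46364, 0.20019, -0.06683, -0.33266, -0.59255, -0.84187, -1.07616, -1.29126, -1.4833, -1.64888, -1.78504, -1.88934, -1.95992, -1.99553].
λ_max=2, λ_min=-2*cos(pi/47); ϑ = −47·λ_min/(λ_max−λ_min) = 47*cos(pi/47)/(cos(pi/47) + 1).
Numerically 23.4737.
α=23, χ(Ḡ)=24; ϑ=47*cos(pi/47)/(cos(pi/47) + 1) lies between (both strict).

47*cos(pi/47)/(cos(pi/47) + 1)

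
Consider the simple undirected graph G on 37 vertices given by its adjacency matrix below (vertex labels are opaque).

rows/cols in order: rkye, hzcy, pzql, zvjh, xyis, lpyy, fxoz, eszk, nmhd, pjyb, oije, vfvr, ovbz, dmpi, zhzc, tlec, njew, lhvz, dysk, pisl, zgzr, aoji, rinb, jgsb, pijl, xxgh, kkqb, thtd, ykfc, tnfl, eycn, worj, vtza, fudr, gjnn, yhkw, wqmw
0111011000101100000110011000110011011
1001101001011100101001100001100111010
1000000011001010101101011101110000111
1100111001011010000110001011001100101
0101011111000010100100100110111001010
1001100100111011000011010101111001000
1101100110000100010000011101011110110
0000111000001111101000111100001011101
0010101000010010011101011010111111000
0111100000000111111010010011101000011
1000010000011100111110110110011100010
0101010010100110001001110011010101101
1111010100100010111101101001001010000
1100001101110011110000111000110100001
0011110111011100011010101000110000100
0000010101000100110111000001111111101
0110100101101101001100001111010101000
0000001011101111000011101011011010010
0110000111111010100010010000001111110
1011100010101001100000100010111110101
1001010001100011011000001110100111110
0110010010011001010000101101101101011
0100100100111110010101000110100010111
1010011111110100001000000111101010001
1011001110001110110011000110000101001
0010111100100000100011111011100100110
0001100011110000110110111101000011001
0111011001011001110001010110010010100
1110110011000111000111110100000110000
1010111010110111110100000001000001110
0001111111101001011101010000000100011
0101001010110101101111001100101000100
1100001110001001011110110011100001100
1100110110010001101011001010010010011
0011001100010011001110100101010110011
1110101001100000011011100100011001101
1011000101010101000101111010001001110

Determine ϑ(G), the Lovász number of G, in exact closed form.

N(dysk) = {hzcy, pzql, eszk, nmhd, pjyb, oije, vfvr, ovbz, zhzc, njew, zgzr, jgsb, eycn, worj, vtza, fudr, gjnn, yhkw}, |N(dysk)| = 18.
N(nmhd) = {pzql, xyis, fxoz, vfvr, zhzc, lhvz, dysk, pisl, aoji, jgsb, pijl, kkqb, ykfc, tnfl, eycn, worj, vtza, fudr}, |N(nmhd)| = 18.
Vertex rinb has 18 neighbors: hzcy, xyis, eszk, oije, vfvr, ovbz, dmpi, zhzc, lhvz, pisl, aoji, xxgh, kkqb, ykfc, vtza, gjnn, yhkw, wqmw.
deg(pijl) = 18; N(pijl) = {rkye, pzql, zvjh, fxoz, eszk, nmhd, ovbz, dmpi, zhzc, njew, lhvz, zgzr, aoji, xxgh, kkqb, worj, fudr, wqmw}.
G on 37 vertices is 18-regular; Paley(37): SR with (k,λ,μ)=(18,8,9).
A has 3 distinct eigenvalues ≈ [18.0, 2.541381, -3.541381].
λ_max=18, λ_min=-sqrt(37)/2 - 1/2; ϑ = −37·λ_min/(λ_max−λ_min) = sqrt(37).
= 6.08276… (decimal).

sqrt(37)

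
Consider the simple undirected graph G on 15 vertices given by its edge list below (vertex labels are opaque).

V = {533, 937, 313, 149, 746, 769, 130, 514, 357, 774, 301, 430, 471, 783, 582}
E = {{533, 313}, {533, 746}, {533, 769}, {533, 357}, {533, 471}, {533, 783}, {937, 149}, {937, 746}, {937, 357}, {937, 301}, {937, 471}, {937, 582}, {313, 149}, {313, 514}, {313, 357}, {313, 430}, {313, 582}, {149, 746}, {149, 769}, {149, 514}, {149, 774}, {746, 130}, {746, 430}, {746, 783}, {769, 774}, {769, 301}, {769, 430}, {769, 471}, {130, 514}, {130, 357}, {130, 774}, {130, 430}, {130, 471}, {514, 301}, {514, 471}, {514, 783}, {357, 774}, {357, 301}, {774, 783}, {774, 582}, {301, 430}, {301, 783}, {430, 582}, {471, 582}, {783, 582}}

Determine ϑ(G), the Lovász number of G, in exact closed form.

5

Vertex 149 has 6 neighbors: 937, 313, 746, 769, 514, 774.
deg(582) = 6; N(582) = {937, 313, 774, 430, 471, 783}.
deg(774) = 6; N(774) = {149, 769, 130, 357, 783, 582}.
N(514) = {313, 149, 130, 301, 471, 783}, |N(514)| = 6.
G on 15 vertices is 6-regular; Kneser-type, 2-subsets of [6].
A has 3 distinct eigenvalues ≈ [6.0, 1.0, -3.0].
ϑ = −N·λ_min/(λ_max−λ_min) = −15·(-3)/(6−(-3)) = 5.
= 5.0000000… (decimal).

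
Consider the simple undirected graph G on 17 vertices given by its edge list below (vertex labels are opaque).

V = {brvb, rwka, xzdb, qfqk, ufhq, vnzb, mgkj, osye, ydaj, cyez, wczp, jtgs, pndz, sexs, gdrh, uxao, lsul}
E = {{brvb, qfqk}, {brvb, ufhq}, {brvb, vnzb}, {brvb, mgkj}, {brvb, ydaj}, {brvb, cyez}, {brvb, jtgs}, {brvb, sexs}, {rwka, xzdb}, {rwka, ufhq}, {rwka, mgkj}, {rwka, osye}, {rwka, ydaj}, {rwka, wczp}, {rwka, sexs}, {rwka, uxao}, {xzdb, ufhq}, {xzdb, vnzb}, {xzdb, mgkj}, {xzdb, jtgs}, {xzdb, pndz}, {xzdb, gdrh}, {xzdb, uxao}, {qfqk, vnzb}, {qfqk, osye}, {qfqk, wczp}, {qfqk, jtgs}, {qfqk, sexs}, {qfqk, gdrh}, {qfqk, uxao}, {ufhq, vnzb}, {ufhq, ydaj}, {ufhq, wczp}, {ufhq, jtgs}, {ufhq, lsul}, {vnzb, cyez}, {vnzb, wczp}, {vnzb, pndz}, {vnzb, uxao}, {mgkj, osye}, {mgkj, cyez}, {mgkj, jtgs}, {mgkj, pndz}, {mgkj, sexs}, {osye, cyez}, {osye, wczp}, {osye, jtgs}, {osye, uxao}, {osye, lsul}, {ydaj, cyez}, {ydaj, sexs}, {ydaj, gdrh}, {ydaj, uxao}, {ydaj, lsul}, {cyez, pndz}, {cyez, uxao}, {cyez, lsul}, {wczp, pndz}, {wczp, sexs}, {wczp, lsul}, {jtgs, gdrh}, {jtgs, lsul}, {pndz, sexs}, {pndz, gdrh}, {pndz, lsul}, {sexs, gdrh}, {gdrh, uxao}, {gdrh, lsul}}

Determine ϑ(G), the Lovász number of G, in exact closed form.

sqrt(17)

N(ydaj) = {brvb, rwka, ufhq, cyez, sexs, gdrh, uxao, lsul}, |N(ydaj)| = 8.
Vertex gdrh has 8 neighbors: xzdb, qfqk, ydaj, jtgs, pndz, sexs, uxao, lsul.
N(pndz) = {xzdb, vnzb, mgkj, cyez, wczp, sexs, gdrh, lsul}, |N(pndz)| = 8.
deg(osye) = 8; N(osye) = {rwka, qfqk, mgkj, cyez, wczp, jtgs, uxao, lsul}.
deg(v) = 8 for all v (|V|=17); strongly regular (17,8,3,4).
A has 3 distinct eigenvalues ≈ [8.0, 1.561553, -2.561553].
−17·(-sqrt(17)/2 - 1/2) / ((8)−(-sqrt(17)/2 - 1/2)) = sqrt(17) = ϑ(G).
≈ 4.12310563 (to 8 d.p.).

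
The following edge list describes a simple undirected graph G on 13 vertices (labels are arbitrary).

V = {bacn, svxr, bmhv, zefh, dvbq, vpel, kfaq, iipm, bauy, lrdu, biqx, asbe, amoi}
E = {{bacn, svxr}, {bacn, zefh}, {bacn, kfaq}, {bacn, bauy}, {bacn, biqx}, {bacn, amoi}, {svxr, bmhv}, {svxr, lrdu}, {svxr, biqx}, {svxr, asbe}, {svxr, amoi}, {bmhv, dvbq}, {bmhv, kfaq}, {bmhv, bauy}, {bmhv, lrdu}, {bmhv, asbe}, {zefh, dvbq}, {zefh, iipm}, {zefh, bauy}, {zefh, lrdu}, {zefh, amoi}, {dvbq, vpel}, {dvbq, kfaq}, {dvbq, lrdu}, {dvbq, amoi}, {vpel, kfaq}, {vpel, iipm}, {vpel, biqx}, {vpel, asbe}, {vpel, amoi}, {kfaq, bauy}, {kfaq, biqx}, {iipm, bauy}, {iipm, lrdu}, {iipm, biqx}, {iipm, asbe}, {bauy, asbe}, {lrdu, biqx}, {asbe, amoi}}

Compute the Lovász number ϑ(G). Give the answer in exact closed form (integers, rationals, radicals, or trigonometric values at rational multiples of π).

sqrt(13)

deg(amoi) = 6; N(amoi) = {bacn, svxr, zefh, dvbq, vpel, asbe}.
deg(zefh) = 6; N(zefh) = {bacn, dvbq, iipm, bauy, lrdu, amoi}.
deg(lrdu) = 6; N(lrdu) = {svxr, bmhv, zefh, dvbq, iipm, biqx}.
deg(biqx) = 6; N(biqx) = {bacn, svxr, vpel, kfaq, iipm, lrdu}.
6-regular, N=13; SR(13,6,2,3) — a Paley graph.
A has 3 distinct eigenvalues ≈ [6.0, 1.30278, -2.30278].
−13·(-sqrt(13)/2 - 1/2) / ((6)−(-sqrt(13)/2 - 1/2)) = sqrt(13) = ϑ(G).
= 3.605551… (decimal).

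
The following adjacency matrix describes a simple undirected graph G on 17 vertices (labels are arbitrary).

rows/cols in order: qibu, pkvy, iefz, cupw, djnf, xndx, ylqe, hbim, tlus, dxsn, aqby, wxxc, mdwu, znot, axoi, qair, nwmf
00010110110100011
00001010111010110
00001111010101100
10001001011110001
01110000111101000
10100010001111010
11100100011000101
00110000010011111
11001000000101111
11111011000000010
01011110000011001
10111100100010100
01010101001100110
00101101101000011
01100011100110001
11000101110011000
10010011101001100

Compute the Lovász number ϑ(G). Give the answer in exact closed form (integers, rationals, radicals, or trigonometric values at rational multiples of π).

Vertex qibu has 8 neighbors: cupw, xndx, ylqe, tlus, dxsn, wxxc, qair, nwmf.
Vertex qair has 8 neighbors: qibu, pkvy, xndx, hbim, tlus, dxsn, mdwu, znot.
Vertex dxsn has 8 neighbors: qibu, pkvy, iefz, cupw, djnf, ylqe, hbim, qair.
Vertex iefz has 8 neighbors: djnf, xndx, ylqe, hbim, dxsn, wxxc, znot, axoi.
deg(v) = 8 for all v (|V|=17); SR(17,8,3,4) — a Paley graph.
Distinct eigenvalues (to 3 d.p.): [8.0, 1.562, -2.562].
−17·(-sqrt(17)/2 - 1/2) / ((8)−(-sqrt(17)/2 - 1/2)) = sqrt(17) = ϑ(G).
Numerically 4.1231.

sqrt(17)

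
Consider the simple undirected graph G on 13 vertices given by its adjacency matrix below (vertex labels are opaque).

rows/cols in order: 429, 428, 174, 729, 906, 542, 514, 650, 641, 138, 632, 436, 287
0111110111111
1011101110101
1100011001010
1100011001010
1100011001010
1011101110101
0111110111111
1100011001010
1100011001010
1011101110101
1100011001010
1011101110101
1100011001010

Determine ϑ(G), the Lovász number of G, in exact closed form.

7

deg(138) = 9; N(138) = {429, 174, 729, 906, 514, 650, 641, 632, 287}.
deg(906) = 6; N(906) = {429, 428, 542, 514, 138, 436}.
N(641) = {429, 428, 542, 514, 138, 436}, |N(641)| = 6.
deg(428) = 9; N(428) = {429, 174, 729, 906, 514, 650, 641, 632, 287}.
Complete multipartite on [7, 4, 2]: sandwich collapses at ϑ=7.
= 7.00000000… (decimal).
7 ≤ 7 ≤ 7: collapsed.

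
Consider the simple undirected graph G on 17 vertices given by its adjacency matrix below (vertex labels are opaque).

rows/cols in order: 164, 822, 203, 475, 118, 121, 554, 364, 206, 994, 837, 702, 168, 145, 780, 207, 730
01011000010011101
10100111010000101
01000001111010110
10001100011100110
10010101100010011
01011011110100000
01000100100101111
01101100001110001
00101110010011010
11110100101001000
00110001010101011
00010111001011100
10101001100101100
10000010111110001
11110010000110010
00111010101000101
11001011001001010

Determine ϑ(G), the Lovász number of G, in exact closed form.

Vertex 121 has 8 neighbors: 822, 475, 118, 554, 364, 206, 994, 702.
deg(730) = 8; N(730) = {164, 822, 118, 554, 364, 837, 145, 207}.
N(475) = {164, 118, 121, 994, 837, 702, 780, 207}, |N(475)| = 8.
N(994) = {164, 822, 203, 475, 121, 206, 837, 145}, |N(994)| = 8.
G on 17 vertices is 8-regular; strongly regular (17,8,3,4).
A has 3 distinct eigenvalues ≈ [8.0, 1.561553, -2.561553].
With N=17: ϑ(G) = 17·(-(-sqrt(17)/2 - 1/2))/(8−(-sqrt(17)/2 - 1/2)) = sqrt(17).
≈ 4.1231056 (to 7 d.p.).

sqrt(17)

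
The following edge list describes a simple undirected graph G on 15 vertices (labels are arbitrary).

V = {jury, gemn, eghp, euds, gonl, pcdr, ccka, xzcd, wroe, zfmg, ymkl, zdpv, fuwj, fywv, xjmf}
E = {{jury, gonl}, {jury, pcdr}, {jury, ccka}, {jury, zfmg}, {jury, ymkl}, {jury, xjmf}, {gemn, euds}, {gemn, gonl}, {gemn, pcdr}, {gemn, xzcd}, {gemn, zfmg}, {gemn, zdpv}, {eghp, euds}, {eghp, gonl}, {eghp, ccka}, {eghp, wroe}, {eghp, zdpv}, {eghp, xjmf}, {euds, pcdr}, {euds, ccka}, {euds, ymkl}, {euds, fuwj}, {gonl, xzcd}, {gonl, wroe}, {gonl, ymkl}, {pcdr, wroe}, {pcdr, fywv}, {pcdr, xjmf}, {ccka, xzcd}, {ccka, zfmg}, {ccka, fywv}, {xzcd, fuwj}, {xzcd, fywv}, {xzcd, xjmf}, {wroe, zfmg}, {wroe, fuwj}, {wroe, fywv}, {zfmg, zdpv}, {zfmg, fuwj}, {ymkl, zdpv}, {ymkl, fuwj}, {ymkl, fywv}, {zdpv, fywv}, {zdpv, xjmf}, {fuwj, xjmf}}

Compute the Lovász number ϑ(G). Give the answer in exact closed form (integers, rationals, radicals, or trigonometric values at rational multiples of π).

5

Vertex gonl has 6 neighbors: jury, gemn, eghp, xzcd, wroe, ymkl.
Vertex eghp has 6 neighbors: euds, gonl, ccka, wroe, zdpv, xjmf.
Vertex euds has 6 neighbors: gemn, eghp, pcdr, ccka, ymkl, fuwj.
N(zdpv) = {gemn, eghp, zfmg, ymkl, fywv, xjmf}, |N(zdpv)| = 6.
deg(v) = 6 for all v (|V|=15); this is K(6,2), the Kneser graph.
spec(A) ≈ [6.0, 1.0, -3.0] (distinct, 3 d.p.).
ϑ = −N·λ_min/(λ_max−λ_min) = −15·(-3)/(6−(-3)) = 5.
ϑ(G) ≈ 5.00000000.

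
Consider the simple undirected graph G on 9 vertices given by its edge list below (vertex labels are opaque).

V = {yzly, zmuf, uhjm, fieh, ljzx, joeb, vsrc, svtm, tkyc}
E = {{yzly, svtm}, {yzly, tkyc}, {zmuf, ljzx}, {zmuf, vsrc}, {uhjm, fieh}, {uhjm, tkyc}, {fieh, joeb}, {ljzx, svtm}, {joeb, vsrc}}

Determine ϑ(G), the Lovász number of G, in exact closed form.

Vertex joeb has 2 neighbors: fieh, vsrc.
Vertex uhjm has 2 neighbors: fieh, tkyc.
N(svtm) = {yzly, ljzx}, |N(svtm)| = 2.
Vertex vsrc has 2 neighbors: zmuf, joeb.
deg(v) = 2 for all v (|V|=9); a single 9-cycle (edge-transitive).
spec(A) ≈ [2.0, 1.532, 0.347, -1.0, -1.879] (distinct, 3 d.p.).
ϑ = −N·λ_min/(λ_max−λ_min) = −9·(-2*cos(pi/9))/(2−(-2*cos(pi/9))) = 9*cos(pi/9)/(cos(pi/9) + 1).
Numerically 4.36009.
4 ≤ 9*cos(pi/9)/(cos(pi/9) + 1) ≤ 5: both strict.

9*cos(pi/9)/(cos(pi/9) + 1)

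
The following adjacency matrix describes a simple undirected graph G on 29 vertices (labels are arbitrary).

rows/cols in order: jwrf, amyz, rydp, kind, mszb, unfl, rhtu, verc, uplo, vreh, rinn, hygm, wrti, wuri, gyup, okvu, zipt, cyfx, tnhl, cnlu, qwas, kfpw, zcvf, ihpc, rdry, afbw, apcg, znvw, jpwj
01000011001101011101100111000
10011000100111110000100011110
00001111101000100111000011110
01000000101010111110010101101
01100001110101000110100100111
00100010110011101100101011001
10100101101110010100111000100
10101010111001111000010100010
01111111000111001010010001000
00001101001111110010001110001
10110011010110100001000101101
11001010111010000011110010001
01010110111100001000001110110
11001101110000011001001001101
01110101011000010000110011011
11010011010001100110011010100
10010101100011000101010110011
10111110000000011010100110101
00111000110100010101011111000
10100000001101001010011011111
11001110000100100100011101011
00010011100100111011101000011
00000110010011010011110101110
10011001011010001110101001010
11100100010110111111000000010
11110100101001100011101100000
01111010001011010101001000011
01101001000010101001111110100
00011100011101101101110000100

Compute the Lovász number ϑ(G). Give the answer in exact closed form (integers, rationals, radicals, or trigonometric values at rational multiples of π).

deg(wrti) = 14; N(wrti) = {amyz, kind, unfl, rhtu, uplo, vreh, rinn, hygm, zipt, zcvf, ihpc, rdry, apcg, znvw}.
deg(znvw) = 14; N(znvw) = {amyz, rydp, mszb, verc, wrti, gyup, zipt, cnlu, qwas, kfpw, zcvf, ihpc, rdry, apcg}.
N(apcg) = {amyz, rydp, kind, mszb, rhtu, rinn, wrti, wuri, okvu, cyfx, cnlu, zcvf, znvw, jpwj}, |N(apcg)| = 14.
N(okvu) = {jwrf, amyz, kind, rhtu, verc, vreh, wuri, gyup, cyfx, tnhl, kfpw, zcvf, rdry, apcg}, |N(okvu)| = 14.
Every vertex has degree 14 (N=29); SR(29,14,6,7) — a Paley graph.
A has 3 distinct eigenvalues ≈ [14.0, 2.193, -3.193].
λ_max=14, λ_min=-sqrt(29)/2 - 1/2; ϑ = −29·λ_min/(λ_max−λ_min) = sqrt(29).
ϑ(G) ≈ 5.3851648.

sqrt(29)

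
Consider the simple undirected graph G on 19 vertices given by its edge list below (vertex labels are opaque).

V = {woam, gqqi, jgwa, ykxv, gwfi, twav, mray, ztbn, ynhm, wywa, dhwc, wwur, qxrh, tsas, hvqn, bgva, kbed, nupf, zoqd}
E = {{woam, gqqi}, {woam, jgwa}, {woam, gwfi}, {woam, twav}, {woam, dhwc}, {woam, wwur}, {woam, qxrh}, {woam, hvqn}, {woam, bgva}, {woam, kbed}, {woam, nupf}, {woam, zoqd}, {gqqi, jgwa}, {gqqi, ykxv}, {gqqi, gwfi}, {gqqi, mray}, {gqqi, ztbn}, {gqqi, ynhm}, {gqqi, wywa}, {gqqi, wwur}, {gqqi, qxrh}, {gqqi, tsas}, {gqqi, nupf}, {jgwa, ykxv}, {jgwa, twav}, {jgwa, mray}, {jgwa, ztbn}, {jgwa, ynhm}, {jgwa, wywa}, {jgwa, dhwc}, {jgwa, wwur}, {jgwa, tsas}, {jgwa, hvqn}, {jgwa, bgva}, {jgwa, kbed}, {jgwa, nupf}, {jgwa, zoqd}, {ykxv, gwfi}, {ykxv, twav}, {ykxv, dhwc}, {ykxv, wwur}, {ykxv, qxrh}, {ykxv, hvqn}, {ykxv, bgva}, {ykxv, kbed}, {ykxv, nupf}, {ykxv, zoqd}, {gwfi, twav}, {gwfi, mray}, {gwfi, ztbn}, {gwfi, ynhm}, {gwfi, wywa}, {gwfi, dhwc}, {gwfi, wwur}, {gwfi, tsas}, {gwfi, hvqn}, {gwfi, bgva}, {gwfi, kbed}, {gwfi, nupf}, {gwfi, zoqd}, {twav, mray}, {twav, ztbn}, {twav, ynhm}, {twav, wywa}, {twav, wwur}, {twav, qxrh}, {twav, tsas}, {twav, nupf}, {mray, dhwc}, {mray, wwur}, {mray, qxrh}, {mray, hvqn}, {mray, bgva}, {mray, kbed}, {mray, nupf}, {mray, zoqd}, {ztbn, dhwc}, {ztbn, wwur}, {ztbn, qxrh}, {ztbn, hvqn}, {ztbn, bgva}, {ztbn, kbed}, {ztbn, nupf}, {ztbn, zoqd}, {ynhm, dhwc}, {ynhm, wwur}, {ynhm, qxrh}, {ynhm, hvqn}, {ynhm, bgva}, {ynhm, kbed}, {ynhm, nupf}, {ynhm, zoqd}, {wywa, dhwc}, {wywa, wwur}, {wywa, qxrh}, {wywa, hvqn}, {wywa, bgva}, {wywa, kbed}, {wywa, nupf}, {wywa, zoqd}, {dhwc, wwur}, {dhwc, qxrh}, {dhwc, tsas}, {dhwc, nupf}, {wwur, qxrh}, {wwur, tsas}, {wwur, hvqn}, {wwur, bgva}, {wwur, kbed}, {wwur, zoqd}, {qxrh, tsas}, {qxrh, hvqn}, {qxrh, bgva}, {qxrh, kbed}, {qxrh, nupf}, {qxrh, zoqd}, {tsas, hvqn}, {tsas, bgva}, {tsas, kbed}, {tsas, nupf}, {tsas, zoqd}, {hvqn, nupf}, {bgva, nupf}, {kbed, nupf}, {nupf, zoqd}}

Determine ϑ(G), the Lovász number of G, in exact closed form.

7

deg(wywa) = 12; N(wywa) = {gqqi, jgwa, gwfi, twav, dhwc, wwur, qxrh, hvqn, bgva, kbed, nupf, zoqd}.
N(qxrh) = {woam, gqqi, ykxv, twav, mray, ztbn, ynhm, wywa, dhwc, wwur, tsas, hvqn, bgva, kbed, nupf, zoqd}, |N(qxrh)| = 16.
Vertex zoqd has 12 neighbors: woam, jgwa, ykxv, gwfi, mray, ztbn, ynhm, wywa, wwur, qxrh, tsas, nupf.
Vertex tsas has 12 neighbors: gqqi, jgwa, gwfi, twav, dhwc, wwur, qxrh, hvqn, bgva, kbed, nupf, zoqd.
4 parts of sizes [7, 7, 3, 2]; α(G) = 7 = ϑ (perfect).
ϑ(G) ≈ 7.0000.
Lovász sandwich 7 ≤ 7 ≤ 7: collapsed.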